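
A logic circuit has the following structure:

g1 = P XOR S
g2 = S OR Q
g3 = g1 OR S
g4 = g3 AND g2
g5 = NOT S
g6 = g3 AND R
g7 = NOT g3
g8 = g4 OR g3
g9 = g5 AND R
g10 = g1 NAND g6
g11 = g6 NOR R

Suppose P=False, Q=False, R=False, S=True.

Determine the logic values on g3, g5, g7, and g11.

g3 = True; g5 = False; g7 = False; g11 = True

g1 = P XOR S = False XOR True = True
g3 = g1 OR S = True OR True = True
g5 = NOT S = NOT True = False
g6 = g3 AND R = True AND False = False
g7 = NOT g3 = NOT True = False
g11 = g6 NOR R = False NOR False = True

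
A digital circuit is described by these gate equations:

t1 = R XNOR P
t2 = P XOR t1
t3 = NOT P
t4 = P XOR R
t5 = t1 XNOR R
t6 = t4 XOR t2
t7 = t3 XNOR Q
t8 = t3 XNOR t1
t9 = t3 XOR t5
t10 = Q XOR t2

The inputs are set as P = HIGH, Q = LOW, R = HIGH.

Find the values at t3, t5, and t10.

t1 = R XNOR P = HIGH XNOR HIGH = HIGH
t2 = P XOR t1 = HIGH XOR HIGH = LOW
t3 = NOT P = NOT HIGH = LOW
t5 = t1 XNOR R = HIGH XNOR HIGH = HIGH
t10 = Q XOR t2 = LOW XOR LOW = LOW

t3 = LOW, t5 = HIGH, t10 = LOW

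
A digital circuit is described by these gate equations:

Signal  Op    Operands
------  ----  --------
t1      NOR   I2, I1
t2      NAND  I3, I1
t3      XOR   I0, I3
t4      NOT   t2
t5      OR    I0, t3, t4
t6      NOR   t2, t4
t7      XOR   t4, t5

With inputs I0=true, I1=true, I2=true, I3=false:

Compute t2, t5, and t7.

t2 = I3 NAND I1 = false NAND true = true
t3 = I0 XOR I3 = true XOR false = true
t4 = NOT t2 = NOT true = false
t5 = I0 OR t3 OR t4 = true OR true OR false = true
t7 = t4 XOR t5 = false XOR true = true

t2 = true  t5 = true  t7 = true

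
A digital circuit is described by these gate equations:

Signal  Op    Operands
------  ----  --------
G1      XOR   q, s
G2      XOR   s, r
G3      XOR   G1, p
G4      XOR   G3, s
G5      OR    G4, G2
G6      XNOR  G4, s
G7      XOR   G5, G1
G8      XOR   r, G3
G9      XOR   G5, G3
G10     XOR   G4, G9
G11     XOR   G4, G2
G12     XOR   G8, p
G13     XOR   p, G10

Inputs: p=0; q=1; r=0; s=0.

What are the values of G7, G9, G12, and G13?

G7 = 0, G9 = 0, G12 = 1, G13 = 1

G1 = q XOR s = 1 XOR 0 = 1
G2 = s XOR r = 0 XOR 0 = 0
G3 = G1 XOR p = 1 XOR 0 = 1
G4 = G3 XOR s = 1 XOR 0 = 1
G5 = G4 OR G2 = 1 OR 0 = 1
G7 = G5 XOR G1 = 1 XOR 1 = 0
G8 = r XOR G3 = 0 XOR 1 = 1
G9 = G5 XOR G3 = 1 XOR 1 = 0
G10 = G4 XOR G9 = 1 XOR 0 = 1
G12 = G8 XOR p = 1 XOR 0 = 1
G13 = p XOR G10 = 0 XOR 1 = 1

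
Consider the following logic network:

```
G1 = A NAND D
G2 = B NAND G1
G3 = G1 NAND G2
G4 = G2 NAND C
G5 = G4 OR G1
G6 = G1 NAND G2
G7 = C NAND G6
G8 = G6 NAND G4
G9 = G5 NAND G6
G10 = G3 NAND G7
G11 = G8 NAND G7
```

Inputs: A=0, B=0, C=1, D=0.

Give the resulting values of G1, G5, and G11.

G1 = A NAND D = 0 NAND 0 = 1
G2 = B NAND G1 = 0 NAND 1 = 1
G4 = G2 NAND C = 1 NAND 1 = 0
G5 = G4 OR G1 = 0 OR 1 = 1
G6 = G1 NAND G2 = 1 NAND 1 = 0
G7 = C NAND G6 = 1 NAND 0 = 1
G8 = G6 NAND G4 = 0 NAND 0 = 1
G11 = G8 NAND G7 = 1 NAND 1 = 0

G1 = 1, G5 = 1, G11 = 0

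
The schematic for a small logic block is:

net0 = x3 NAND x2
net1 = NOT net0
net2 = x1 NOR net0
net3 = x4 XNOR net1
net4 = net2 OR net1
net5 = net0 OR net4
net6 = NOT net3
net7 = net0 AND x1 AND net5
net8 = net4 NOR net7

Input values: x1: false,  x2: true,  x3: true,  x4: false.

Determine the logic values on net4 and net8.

net4 = true  net8 = false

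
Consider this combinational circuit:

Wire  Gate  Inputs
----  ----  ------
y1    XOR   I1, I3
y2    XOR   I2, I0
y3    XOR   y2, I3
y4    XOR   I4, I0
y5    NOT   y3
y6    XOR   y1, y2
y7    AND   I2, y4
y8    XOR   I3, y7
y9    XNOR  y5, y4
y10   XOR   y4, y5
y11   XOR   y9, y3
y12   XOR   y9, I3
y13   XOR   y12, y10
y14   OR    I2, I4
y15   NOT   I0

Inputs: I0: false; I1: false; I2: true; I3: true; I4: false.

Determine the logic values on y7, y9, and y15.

y2 = I2 XOR I0 = true XOR false = true
y3 = y2 XOR I3 = true XOR true = false
y4 = I4 XOR I0 = false XOR false = false
y5 = NOT y3 = NOT false = true
y7 = I2 AND y4 = true AND false = false
y9 = y5 XNOR y4 = true XNOR false = false
y15 = NOT I0 = NOT false = true

y7 = false; y9 = false; y15 = true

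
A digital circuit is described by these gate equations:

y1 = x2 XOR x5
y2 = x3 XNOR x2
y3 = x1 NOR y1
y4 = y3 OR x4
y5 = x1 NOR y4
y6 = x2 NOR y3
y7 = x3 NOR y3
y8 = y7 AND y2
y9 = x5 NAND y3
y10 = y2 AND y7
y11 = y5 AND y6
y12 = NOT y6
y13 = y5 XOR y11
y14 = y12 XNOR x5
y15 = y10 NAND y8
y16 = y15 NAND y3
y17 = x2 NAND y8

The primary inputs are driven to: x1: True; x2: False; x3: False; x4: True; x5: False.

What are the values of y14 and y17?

y1 = x2 XOR x5 = False XOR False = False
y2 = x3 XNOR x2 = False XNOR False = True
y3 = x1 NOR y1 = True NOR False = False
y6 = x2 NOR y3 = False NOR False = True
y7 = x3 NOR y3 = False NOR False = True
y8 = y7 AND y2 = True AND True = True
y12 = NOT y6 = NOT True = False
y14 = y12 XNOR x5 = False XNOR False = True
y17 = x2 NAND y8 = False NAND True = True

y14 = True; y17 = True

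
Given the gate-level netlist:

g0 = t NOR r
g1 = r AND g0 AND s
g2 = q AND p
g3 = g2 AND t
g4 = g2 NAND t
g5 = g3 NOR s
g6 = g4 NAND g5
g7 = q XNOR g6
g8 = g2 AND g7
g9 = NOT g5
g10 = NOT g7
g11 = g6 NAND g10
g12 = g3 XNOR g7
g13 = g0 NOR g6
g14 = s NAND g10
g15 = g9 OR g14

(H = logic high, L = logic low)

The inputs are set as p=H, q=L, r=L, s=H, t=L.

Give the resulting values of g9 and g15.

g9 = H, g15 = H

g2 = q AND p = L AND H = L
g3 = g2 AND t = L AND L = L
g4 = g2 NAND t = L NAND L = H
g5 = g3 NOR s = L NOR H = L
g6 = g4 NAND g5 = H NAND L = H
g7 = q XNOR g6 = L XNOR H = L
g9 = NOT g5 = NOT L = H
g10 = NOT g7 = NOT L = H
g14 = s NAND g10 = H NAND H = L
g15 = g9 OR g14 = H OR L = H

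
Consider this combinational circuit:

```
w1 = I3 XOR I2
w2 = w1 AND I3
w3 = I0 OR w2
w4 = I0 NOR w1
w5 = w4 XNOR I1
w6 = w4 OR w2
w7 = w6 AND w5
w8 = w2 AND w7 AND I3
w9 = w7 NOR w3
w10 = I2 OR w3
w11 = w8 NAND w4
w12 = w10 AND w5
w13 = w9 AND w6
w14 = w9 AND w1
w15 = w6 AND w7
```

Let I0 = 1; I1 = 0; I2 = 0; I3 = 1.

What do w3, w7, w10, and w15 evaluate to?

w1 = I3 XOR I2 = 1 XOR 0 = 1
w2 = w1 AND I3 = 1 AND 1 = 1
w3 = I0 OR w2 = 1 OR 1 = 1
w4 = I0 NOR w1 = 1 NOR 1 = 0
w5 = w4 XNOR I1 = 0 XNOR 0 = 1
w6 = w4 OR w2 = 0 OR 1 = 1
w7 = w6 AND w5 = 1 AND 1 = 1
w10 = I2 OR w3 = 0 OR 1 = 1
w15 = w6 AND w7 = 1 AND 1 = 1

w3 = 1; w7 = 1; w10 = 1; w15 = 1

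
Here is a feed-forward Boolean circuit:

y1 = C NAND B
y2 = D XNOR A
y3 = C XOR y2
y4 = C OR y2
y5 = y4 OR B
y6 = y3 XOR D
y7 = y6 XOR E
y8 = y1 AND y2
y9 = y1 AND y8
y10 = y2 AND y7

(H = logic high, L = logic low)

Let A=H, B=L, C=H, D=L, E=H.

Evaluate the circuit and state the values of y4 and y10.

y4 = H  y10 = L

y2 = D XNOR A = L XNOR H = L
y3 = C XOR y2 = H XOR L = H
y4 = C OR y2 = H OR L = H
y6 = y3 XOR D = H XOR L = H
y7 = y6 XOR E = H XOR H = L
y10 = y2 AND y7 = L AND L = L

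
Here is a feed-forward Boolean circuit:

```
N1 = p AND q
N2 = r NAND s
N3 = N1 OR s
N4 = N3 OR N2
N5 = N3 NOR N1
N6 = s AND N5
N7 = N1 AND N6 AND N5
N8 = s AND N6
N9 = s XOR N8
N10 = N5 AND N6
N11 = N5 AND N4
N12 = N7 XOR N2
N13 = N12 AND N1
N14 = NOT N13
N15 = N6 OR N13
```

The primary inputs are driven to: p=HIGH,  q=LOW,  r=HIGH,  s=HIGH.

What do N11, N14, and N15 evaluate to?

N1 = p AND q = HIGH AND LOW = LOW
N2 = r NAND s = HIGH NAND HIGH = LOW
N3 = N1 OR s = LOW OR HIGH = HIGH
N4 = N3 OR N2 = HIGH OR LOW = HIGH
N5 = N3 NOR N1 = HIGH NOR LOW = LOW
N6 = s AND N5 = HIGH AND LOW = LOW
N7 = N1 AND N6 AND N5 = LOW AND LOW AND LOW = LOW
N11 = N5 AND N4 = LOW AND HIGH = LOW
N12 = N7 XOR N2 = LOW XOR LOW = LOW
N13 = N12 AND N1 = LOW AND LOW = LOW
N14 = NOT N13 = NOT LOW = HIGH
N15 = N6 OR N13 = LOW OR LOW = LOW

N11 = LOW; N14 = HIGH; N15 = LOW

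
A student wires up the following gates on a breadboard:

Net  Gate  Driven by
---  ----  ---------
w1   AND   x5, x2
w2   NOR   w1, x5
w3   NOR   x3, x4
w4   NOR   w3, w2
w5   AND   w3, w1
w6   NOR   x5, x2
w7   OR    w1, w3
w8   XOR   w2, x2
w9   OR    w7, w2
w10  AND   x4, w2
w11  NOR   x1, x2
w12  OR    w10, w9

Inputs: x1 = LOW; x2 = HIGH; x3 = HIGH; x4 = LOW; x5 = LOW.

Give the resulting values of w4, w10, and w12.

w1 = x5 AND x2 = LOW AND HIGH = LOW
w2 = w1 NOR x5 = LOW NOR LOW = HIGH
w3 = x3 NOR x4 = HIGH NOR LOW = LOW
w4 = w3 NOR w2 = LOW NOR HIGH = LOW
w7 = w1 OR w3 = LOW OR LOW = LOW
w9 = w7 OR w2 = LOW OR HIGH = HIGH
w10 = x4 AND w2 = LOW AND HIGH = LOW
w12 = w10 OR w9 = LOW OR HIGH = HIGH

w4 = LOW, w10 = LOW, w12 = HIGH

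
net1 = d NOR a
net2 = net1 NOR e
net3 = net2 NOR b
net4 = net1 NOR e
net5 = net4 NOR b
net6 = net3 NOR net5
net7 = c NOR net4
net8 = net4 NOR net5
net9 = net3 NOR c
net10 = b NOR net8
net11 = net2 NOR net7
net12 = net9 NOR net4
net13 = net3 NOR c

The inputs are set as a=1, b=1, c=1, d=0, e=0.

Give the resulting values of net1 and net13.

net1 = 0, net13 = 0

net1 = d NOR a = 0 NOR 1 = 0
net2 = net1 NOR e = 0 NOR 0 = 1
net3 = net2 NOR b = 1 NOR 1 = 0
net13 = net3 NOR c = 0 NOR 1 = 0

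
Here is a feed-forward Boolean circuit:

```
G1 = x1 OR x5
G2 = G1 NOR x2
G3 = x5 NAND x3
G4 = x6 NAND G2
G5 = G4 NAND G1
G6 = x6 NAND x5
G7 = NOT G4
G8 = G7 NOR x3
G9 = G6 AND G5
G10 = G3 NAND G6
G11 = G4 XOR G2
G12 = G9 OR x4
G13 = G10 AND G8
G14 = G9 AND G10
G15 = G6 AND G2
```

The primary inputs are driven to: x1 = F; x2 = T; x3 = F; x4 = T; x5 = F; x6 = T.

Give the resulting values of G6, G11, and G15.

G1 = x1 OR x5 = F OR F = F
G2 = G1 NOR x2 = F NOR T = F
G4 = x6 NAND G2 = T NAND F = T
G6 = x6 NAND x5 = T NAND F = T
G11 = G4 XOR G2 = T XOR F = T
G15 = G6 AND G2 = T AND F = F

G6 = T, G11 = T, G15 = F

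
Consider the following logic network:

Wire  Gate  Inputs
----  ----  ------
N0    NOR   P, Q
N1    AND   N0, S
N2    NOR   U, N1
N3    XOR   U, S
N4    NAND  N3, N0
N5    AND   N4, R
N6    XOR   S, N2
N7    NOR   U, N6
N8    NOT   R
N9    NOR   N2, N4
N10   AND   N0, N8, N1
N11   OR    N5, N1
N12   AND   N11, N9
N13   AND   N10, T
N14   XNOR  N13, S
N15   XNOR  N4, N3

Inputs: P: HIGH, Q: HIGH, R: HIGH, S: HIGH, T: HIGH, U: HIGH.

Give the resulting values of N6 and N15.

N0 = P NOR Q = HIGH NOR HIGH = LOW
N1 = N0 AND S = LOW AND HIGH = LOW
N2 = U NOR N1 = HIGH NOR LOW = LOW
N3 = U XOR S = HIGH XOR HIGH = LOW
N4 = N3 NAND N0 = LOW NAND LOW = HIGH
N6 = S XOR N2 = HIGH XOR LOW = HIGH
N15 = N4 XNOR N3 = HIGH XNOR LOW = LOW

N6 = HIGH, N15 = LOW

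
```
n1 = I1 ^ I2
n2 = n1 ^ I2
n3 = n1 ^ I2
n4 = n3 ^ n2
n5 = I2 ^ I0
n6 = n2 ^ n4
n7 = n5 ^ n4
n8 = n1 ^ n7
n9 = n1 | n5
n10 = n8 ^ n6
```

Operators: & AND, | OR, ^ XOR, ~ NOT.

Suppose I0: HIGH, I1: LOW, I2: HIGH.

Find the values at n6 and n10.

n1 = I1 XOR I2 = LOW XOR HIGH = HIGH
n2 = n1 XOR I2 = HIGH XOR HIGH = LOW
n3 = n1 XOR I2 = HIGH XOR HIGH = LOW
n4 = n3 XOR n2 = LOW XOR LOW = LOW
n5 = I2 XOR I0 = HIGH XOR HIGH = LOW
n6 = n2 XOR n4 = LOW XOR LOW = LOW
n7 = n5 XOR n4 = LOW XOR LOW = LOW
n8 = n1 XOR n7 = HIGH XOR LOW = HIGH
n10 = n8 XOR n6 = HIGH XOR LOW = HIGH

n6 = LOW, n10 = HIGH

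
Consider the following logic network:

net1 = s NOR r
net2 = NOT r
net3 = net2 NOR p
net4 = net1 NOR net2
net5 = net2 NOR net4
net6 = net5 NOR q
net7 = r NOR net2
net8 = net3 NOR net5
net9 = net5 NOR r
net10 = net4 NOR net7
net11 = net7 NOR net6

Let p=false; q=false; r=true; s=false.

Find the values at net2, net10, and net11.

net2 = false, net10 = false, net11 = false

net1 = s NOR r = false NOR true = false
net2 = NOT r = NOT true = false
net4 = net1 NOR net2 = false NOR false = true
net5 = net2 NOR net4 = false NOR true = false
net6 = net5 NOR q = false NOR false = true
net7 = r NOR net2 = true NOR false = false
net10 = net4 NOR net7 = true NOR false = false
net11 = net7 NOR net6 = false NOR true = false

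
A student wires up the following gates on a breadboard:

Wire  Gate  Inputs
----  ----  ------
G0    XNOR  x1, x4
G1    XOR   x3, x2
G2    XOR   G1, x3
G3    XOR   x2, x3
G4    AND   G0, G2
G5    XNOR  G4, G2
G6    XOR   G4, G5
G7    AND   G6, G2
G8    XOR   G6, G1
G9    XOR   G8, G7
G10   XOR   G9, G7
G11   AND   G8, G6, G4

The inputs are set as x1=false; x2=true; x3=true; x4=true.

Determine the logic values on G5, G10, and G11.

G5 = false, G10 = false, G11 = false

G0 = x1 XNOR x4 = false XNOR true = false
G1 = x3 XOR x2 = true XOR true = false
G2 = G1 XOR x3 = false XOR true = true
G4 = G0 AND G2 = false AND true = false
G5 = G4 XNOR G2 = false XNOR true = false
G6 = G4 XOR G5 = false XOR false = false
G7 = G6 AND G2 = false AND true = false
G8 = G6 XOR G1 = false XOR false = false
G9 = G8 XOR G7 = false XOR false = false
G10 = G9 XOR G7 = false XOR false = false
G11 = G8 AND G6 AND G4 = false AND false AND false = false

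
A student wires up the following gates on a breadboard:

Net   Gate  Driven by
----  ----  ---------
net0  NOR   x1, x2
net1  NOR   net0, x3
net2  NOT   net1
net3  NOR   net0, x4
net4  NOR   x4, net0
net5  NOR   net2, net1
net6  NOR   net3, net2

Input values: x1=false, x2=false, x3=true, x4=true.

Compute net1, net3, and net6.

net1 = false, net3 = false, net6 = false

net0 = x1 NOR x2 = false NOR false = true
net1 = net0 NOR x3 = true NOR true = false
net2 = NOT net1 = NOT false = true
net3 = net0 NOR x4 = true NOR true = false
net6 = net3 NOR net2 = false NOR true = false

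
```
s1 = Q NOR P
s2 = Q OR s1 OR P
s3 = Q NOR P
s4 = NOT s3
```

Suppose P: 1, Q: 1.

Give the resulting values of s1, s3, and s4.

s1 = Q NOR P = 1 NOR 1 = 0
s3 = Q NOR P = 1 NOR 1 = 0
s4 = NOT s3 = NOT 0 = 1

s1 = 0, s3 = 0, s4 = 1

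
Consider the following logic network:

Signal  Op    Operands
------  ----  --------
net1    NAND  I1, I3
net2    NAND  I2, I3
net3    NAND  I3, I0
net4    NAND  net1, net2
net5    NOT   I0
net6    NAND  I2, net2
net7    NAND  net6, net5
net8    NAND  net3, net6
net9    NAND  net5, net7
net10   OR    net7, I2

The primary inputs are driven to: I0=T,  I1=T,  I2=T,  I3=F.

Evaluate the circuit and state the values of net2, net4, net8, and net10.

net1 = I1 NAND I3 = T NAND F = T
net2 = I2 NAND I3 = T NAND F = T
net3 = I3 NAND I0 = F NAND T = T
net4 = net1 NAND net2 = T NAND T = F
net5 = NOT I0 = NOT T = F
net6 = I2 NAND net2 = T NAND T = F
net7 = net6 NAND net5 = F NAND F = T
net8 = net3 NAND net6 = T NAND F = T
net10 = net7 OR I2 = T OR T = T

net2 = T, net4 = F, net8 = T, net10 = T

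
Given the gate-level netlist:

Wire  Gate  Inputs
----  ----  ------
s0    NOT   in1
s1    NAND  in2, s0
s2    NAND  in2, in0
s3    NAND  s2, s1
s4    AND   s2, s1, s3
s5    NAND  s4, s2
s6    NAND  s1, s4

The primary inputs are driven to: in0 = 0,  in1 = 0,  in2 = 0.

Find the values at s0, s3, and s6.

s0 = 1, s3 = 0, s6 = 1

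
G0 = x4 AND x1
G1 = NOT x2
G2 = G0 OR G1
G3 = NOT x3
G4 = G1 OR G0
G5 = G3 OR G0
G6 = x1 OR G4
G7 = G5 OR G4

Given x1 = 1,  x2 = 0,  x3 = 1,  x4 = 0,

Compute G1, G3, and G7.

G0 = x4 AND x1 = 0 AND 1 = 0
G1 = NOT x2 = NOT 0 = 1
G3 = NOT x3 = NOT 1 = 0
G4 = G1 OR G0 = 1 OR 0 = 1
G5 = G3 OR G0 = 0 OR 0 = 0
G7 = G5 OR G4 = 0 OR 1 = 1

G1 = 1; G3 = 0; G7 = 1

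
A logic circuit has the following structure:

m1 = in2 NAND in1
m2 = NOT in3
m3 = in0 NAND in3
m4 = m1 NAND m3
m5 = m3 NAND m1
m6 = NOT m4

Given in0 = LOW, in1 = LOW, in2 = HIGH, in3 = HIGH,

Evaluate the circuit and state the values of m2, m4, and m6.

m1 = in2 NAND in1 = HIGH NAND LOW = HIGH
m2 = NOT in3 = NOT HIGH = LOW
m3 = in0 NAND in3 = LOW NAND HIGH = HIGH
m4 = m1 NAND m3 = HIGH NAND HIGH = LOW
m6 = NOT m4 = NOT LOW = HIGH

m2 = LOW; m4 = LOW; m6 = HIGH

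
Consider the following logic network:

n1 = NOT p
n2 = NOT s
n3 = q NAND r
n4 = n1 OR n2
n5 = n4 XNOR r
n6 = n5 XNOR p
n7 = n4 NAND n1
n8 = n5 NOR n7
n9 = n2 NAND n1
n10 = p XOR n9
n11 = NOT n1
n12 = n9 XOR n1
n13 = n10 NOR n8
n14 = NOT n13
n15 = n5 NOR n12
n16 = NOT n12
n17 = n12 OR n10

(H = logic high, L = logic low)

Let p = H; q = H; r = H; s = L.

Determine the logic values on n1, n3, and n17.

n1 = L; n3 = L; n17 = H

n1 = NOT p = NOT H = L
n2 = NOT s = NOT L = H
n3 = q NAND r = H NAND H = L
n9 = n2 NAND n1 = H NAND L = H
n10 = p XOR n9 = H XOR H = L
n12 = n9 XOR n1 = H XOR L = H
n17 = n12 OR n10 = H OR L = H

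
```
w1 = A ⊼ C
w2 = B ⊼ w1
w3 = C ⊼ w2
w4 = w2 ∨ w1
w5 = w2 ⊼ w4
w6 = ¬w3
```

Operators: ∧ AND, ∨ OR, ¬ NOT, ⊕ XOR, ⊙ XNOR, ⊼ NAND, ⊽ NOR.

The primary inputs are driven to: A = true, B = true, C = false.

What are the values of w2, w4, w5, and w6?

w2 = false; w4 = true; w5 = true; w6 = false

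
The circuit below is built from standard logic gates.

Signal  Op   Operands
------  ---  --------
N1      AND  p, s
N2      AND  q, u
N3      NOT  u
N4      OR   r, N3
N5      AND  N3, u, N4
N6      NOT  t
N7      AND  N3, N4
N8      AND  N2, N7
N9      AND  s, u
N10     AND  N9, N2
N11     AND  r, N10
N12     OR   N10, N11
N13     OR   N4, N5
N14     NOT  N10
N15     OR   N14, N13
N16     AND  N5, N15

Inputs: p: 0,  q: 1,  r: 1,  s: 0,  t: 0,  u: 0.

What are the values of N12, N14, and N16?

N2 = q AND u = 1 AND 0 = 0
N3 = NOT u = NOT 0 = 1
N4 = r OR N3 = 1 OR 1 = 1
N5 = N3 AND u AND N4 = 1 AND 0 AND 1 = 0
N9 = s AND u = 0 AND 0 = 0
N10 = N9 AND N2 = 0 AND 0 = 0
N11 = r AND N10 = 1 AND 0 = 0
N12 = N10 OR N11 = 0 OR 0 = 0
N13 = N4 OR N5 = 1 OR 0 = 1
N14 = NOT N10 = NOT 0 = 1
N15 = N14 OR N13 = 1 OR 1 = 1
N16 = N5 AND N15 = 0 AND 1 = 0

N12 = 0, N14 = 1, N16 = 0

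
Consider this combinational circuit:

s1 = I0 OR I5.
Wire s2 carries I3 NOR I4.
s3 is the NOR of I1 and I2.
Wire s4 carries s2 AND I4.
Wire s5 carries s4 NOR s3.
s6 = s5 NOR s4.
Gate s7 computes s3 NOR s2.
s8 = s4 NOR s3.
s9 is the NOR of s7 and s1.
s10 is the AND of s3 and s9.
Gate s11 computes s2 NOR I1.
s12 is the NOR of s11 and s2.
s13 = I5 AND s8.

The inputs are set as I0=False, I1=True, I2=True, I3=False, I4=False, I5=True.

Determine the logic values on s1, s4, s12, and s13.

s1 = I0 OR I5 = False OR True = True
s2 = I3 NOR I4 = False NOR False = True
s3 = I1 NOR I2 = True NOR True = False
s4 = s2 AND I4 = True AND False = False
s8 = s4 NOR s3 = False NOR False = True
s11 = s2 NOR I1 = True NOR True = False
s12 = s11 NOR s2 = False NOR True = False
s13 = I5 AND s8 = True AND True = True

s1 = True  s4 = False  s12 = False  s13 = True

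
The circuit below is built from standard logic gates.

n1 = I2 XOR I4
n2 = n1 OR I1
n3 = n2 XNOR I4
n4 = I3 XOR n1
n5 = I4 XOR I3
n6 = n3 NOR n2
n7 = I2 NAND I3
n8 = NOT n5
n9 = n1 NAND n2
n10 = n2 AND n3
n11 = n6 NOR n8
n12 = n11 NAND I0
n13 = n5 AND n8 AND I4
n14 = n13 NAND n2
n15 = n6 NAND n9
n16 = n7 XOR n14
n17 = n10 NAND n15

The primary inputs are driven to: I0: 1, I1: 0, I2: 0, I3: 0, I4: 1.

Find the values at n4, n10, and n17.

n4 = 1; n10 = 1; n17 = 0

n1 = I2 XOR I4 = 0 XOR 1 = 1
n2 = n1 OR I1 = 1 OR 0 = 1
n3 = n2 XNOR I4 = 1 XNOR 1 = 1
n4 = I3 XOR n1 = 0 XOR 1 = 1
n6 = n3 NOR n2 = 1 NOR 1 = 0
n9 = n1 NAND n2 = 1 NAND 1 = 0
n10 = n2 AND n3 = 1 AND 1 = 1
n15 = n6 NAND n9 = 0 NAND 0 = 1
n17 = n10 NAND n15 = 1 NAND 1 = 0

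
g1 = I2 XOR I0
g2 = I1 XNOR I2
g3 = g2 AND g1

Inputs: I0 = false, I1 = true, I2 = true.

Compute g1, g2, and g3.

g1 = true; g2 = true; g3 = true

g1 = I2 XOR I0 = true XOR false = true
g2 = I1 XNOR I2 = true XNOR true = true
g3 = g2 AND g1 = true AND true = true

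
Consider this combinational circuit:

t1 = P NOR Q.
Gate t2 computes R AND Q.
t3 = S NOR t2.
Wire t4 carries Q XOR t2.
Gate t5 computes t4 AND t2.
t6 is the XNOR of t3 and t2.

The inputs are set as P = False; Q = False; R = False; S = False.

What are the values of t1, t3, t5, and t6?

t1 = P NOR Q = False NOR False = True
t2 = R AND Q = False AND False = False
t3 = S NOR t2 = False NOR False = True
t4 = Q XOR t2 = False XOR False = False
t5 = t4 AND t2 = False AND False = False
t6 = t3 XNOR t2 = True XNOR False = False

t1 = True, t3 = True, t5 = False, t6 = False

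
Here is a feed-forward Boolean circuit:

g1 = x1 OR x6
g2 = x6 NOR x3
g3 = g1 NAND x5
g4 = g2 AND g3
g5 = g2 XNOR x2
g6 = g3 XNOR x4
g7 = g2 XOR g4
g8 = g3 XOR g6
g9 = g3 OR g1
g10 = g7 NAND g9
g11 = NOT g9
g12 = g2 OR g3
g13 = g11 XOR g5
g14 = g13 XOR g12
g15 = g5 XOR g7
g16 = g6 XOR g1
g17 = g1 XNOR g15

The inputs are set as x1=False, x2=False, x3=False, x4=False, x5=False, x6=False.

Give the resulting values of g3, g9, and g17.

g3 = True  g9 = True  g17 = True

g1 = x1 OR x6 = False OR False = False
g2 = x6 NOR x3 = False NOR False = True
g3 = g1 NAND x5 = False NAND False = True
g4 = g2 AND g3 = True AND True = True
g5 = g2 XNOR x2 = True XNOR False = False
g7 = g2 XOR g4 = True XOR True = False
g9 = g3 OR g1 = True OR False = True
g15 = g5 XOR g7 = False XOR False = False
g17 = g1 XNOR g15 = False XNOR False = True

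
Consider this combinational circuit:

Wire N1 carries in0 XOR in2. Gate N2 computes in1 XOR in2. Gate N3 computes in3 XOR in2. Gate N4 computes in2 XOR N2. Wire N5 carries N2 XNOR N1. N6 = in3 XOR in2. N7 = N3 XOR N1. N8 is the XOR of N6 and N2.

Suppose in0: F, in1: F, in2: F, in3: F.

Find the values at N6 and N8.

N6 = F  N8 = F

N2 = in1 XOR in2 = F XOR F = F
N6 = in3 XOR in2 = F XOR F = F
N8 = N6 XOR N2 = F XOR F = F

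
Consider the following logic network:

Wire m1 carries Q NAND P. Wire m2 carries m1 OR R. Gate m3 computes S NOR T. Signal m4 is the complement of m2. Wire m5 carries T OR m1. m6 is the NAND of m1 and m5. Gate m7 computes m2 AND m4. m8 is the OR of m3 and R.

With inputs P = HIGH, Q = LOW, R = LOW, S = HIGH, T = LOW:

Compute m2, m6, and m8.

m2 = HIGH  m6 = LOW  m8 = LOW

m1 = Q NAND P = LOW NAND HIGH = HIGH
m2 = m1 OR R = HIGH OR LOW = HIGH
m3 = S NOR T = HIGH NOR LOW = LOW
m5 = T OR m1 = LOW OR HIGH = HIGH
m6 = m1 NAND m5 = HIGH NAND HIGH = LOW
m8 = m3 OR R = LOW OR LOW = LOW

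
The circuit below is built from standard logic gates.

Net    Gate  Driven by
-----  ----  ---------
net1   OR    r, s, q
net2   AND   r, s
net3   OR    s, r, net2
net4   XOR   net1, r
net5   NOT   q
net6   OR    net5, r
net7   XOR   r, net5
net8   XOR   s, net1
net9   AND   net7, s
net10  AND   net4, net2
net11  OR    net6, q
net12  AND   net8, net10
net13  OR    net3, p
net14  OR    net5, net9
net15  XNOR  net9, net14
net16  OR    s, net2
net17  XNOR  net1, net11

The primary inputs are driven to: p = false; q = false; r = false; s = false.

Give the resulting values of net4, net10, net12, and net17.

net1 = r OR s OR q = false OR false OR false = false
net2 = r AND s = false AND false = false
net4 = net1 XOR r = false XOR false = false
net5 = NOT q = NOT false = true
net6 = net5 OR r = true OR false = true
net8 = s XOR net1 = false XOR false = false
net10 = net4 AND net2 = false AND false = false
net11 = net6 OR q = true OR false = true
net12 = net8 AND net10 = false AND false = false
net17 = net1 XNOR net11 = false XNOR true = false

net4 = false  net10 = false  net12 = false  net17 = false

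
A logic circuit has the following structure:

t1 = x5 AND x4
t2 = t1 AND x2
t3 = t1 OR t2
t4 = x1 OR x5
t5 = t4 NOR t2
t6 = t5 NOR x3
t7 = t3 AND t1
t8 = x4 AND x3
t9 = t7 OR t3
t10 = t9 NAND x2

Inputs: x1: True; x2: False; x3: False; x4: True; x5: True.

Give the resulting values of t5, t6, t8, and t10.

t5 = False, t6 = True, t8 = False, t10 = True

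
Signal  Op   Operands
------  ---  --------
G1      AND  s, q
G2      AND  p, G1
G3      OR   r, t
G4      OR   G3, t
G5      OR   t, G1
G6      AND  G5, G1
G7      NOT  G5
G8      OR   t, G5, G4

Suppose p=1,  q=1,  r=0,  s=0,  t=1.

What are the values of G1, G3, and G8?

G1 = 0  G3 = 1  G8 = 1

G1 = s AND q = 0 AND 1 = 0
G3 = r OR t = 0 OR 1 = 1
G4 = G3 OR t = 1 OR 1 = 1
G5 = t OR G1 = 1 OR 0 = 1
G8 = t OR G5 OR G4 = 1 OR 1 OR 1 = 1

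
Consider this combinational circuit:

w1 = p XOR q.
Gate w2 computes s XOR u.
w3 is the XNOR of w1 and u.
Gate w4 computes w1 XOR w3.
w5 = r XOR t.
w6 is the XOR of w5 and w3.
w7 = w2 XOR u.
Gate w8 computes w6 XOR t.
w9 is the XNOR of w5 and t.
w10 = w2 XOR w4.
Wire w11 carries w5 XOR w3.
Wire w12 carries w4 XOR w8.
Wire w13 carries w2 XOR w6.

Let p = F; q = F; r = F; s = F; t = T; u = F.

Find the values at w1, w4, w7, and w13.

w1 = p XOR q = F XOR F = F
w2 = s XOR u = F XOR F = F
w3 = w1 XNOR u = F XNOR F = T
w4 = w1 XOR w3 = F XOR T = T
w5 = r XOR t = F XOR T = T
w6 = w5 XOR w3 = T XOR T = F
w7 = w2 XOR u = F XOR F = F
w13 = w2 XOR w6 = F XOR F = F

w1 = F, w4 = T, w7 = F, w13 = F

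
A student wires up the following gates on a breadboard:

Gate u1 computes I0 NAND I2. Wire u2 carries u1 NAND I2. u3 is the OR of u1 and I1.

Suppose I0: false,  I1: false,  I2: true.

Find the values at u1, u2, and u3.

u1 = I0 NAND I2 = false NAND true = true
u2 = u1 NAND I2 = true NAND true = false
u3 = u1 OR I1 = true OR false = true

u1 = true, u2 = false, u3 = true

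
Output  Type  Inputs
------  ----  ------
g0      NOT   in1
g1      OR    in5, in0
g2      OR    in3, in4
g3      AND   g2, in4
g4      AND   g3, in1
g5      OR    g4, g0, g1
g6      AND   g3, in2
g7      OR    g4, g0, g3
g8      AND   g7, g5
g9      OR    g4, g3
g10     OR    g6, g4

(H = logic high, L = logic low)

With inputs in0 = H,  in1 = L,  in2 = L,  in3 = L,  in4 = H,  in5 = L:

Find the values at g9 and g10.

g9 = H; g10 = L

g2 = in3 OR in4 = L OR H = H
g3 = g2 AND in4 = H AND H = H
g4 = g3 AND in1 = H AND L = L
g6 = g3 AND in2 = H AND L = L
g9 = g4 OR g3 = L OR H = H
g10 = g6 OR g4 = L OR L = L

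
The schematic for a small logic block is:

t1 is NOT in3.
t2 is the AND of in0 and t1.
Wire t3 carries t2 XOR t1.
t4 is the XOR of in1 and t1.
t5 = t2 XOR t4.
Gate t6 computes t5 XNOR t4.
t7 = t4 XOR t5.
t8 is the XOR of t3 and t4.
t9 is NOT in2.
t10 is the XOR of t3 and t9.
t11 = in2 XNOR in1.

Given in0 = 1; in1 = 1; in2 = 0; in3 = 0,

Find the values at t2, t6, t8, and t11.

t2 = 1, t6 = 0, t8 = 0, t11 = 0

t1 = NOT in3 = NOT 0 = 1
t2 = in0 AND t1 = 1 AND 1 = 1
t3 = t2 XOR t1 = 1 XOR 1 = 0
t4 = in1 XOR t1 = 1 XOR 1 = 0
t5 = t2 XOR t4 = 1 XOR 0 = 1
t6 = t5 XNOR t4 = 1 XNOR 0 = 0
t8 = t3 XOR t4 = 0 XOR 0 = 0
t11 = in2 XNOR in1 = 0 XNOR 1 = 0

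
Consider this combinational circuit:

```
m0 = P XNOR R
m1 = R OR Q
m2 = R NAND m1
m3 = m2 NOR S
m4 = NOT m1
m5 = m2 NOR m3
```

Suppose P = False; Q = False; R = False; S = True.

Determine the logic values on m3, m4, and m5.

m3 = False  m4 = True  m5 = False

m1 = R OR Q = False OR False = False
m2 = R NAND m1 = False NAND False = True
m3 = m2 NOR S = True NOR True = False
m4 = NOT m1 = NOT False = True
m5 = m2 NOR m3 = True NOR False = False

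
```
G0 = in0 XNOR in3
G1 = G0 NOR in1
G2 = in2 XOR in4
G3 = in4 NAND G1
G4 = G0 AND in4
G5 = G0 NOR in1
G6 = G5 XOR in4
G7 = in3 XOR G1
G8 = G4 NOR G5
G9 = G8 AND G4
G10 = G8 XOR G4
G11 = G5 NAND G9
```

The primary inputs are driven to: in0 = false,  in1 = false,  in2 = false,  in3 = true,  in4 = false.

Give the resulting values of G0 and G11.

G0 = false  G11 = true

G0 = in0 XNOR in3 = false XNOR true = false
G4 = G0 AND in4 = false AND false = false
G5 = G0 NOR in1 = false NOR false = true
G8 = G4 NOR G5 = false NOR true = false
G9 = G8 AND G4 = false AND false = false
G11 = G5 NAND G9 = true NAND false = true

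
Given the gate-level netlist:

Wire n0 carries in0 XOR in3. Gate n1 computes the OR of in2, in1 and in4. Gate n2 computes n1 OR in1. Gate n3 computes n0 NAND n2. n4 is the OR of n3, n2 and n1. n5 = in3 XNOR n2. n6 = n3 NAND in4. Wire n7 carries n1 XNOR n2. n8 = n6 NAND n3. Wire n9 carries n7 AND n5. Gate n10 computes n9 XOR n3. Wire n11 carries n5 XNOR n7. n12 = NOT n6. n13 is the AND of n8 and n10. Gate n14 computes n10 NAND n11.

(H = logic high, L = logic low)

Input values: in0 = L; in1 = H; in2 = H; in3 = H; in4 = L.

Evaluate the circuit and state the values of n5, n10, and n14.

n5 = H  n10 = H  n14 = L

n0 = in0 XOR in3 = L XOR H = H
n1 = in2 OR in1 OR in4 = H OR H OR L = H
n2 = n1 OR in1 = H OR H = H
n3 = n0 NAND n2 = H NAND H = L
n5 = in3 XNOR n2 = H XNOR H = H
n7 = n1 XNOR n2 = H XNOR H = H
n9 = n7 AND n5 = H AND H = H
n10 = n9 XOR n3 = H XOR L = H
n11 = n5 XNOR n7 = H XNOR H = H
n14 = n10 NAND n11 = H NAND H = L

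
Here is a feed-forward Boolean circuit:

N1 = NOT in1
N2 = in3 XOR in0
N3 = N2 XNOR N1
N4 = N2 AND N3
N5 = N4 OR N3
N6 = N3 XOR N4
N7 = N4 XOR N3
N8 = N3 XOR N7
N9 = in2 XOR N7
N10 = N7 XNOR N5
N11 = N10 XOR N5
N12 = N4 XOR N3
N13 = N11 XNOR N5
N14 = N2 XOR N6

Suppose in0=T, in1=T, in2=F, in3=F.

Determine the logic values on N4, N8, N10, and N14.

N4 = F; N8 = F; N10 = T; N14 = T

N1 = NOT in1 = NOT T = F
N2 = in3 XOR in0 = F XOR T = T
N3 = N2 XNOR N1 = T XNOR F = F
N4 = N2 AND N3 = T AND F = F
N5 = N4 OR N3 = F OR F = F
N6 = N3 XOR N4 = F XOR F = F
N7 = N4 XOR N3 = F XOR F = F
N8 = N3 XOR N7 = F XOR F = F
N10 = N7 XNOR N5 = F XNOR F = T
N14 = N2 XOR N6 = T XOR F = T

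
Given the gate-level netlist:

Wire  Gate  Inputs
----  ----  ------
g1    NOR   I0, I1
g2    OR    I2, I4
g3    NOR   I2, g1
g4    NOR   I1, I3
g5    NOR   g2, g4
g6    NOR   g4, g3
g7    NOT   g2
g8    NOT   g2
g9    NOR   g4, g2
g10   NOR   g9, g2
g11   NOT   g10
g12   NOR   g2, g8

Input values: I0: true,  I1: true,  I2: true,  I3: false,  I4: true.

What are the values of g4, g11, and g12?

g4 = false, g11 = true, g12 = false

g2 = I2 OR I4 = true OR true = true
g4 = I1 NOR I3 = true NOR false = false
g8 = NOT g2 = NOT true = false
g9 = g4 NOR g2 = false NOR true = false
g10 = g9 NOR g2 = false NOR true = false
g11 = NOT g10 = NOT false = true
g12 = g2 NOR g8 = true NOR false = false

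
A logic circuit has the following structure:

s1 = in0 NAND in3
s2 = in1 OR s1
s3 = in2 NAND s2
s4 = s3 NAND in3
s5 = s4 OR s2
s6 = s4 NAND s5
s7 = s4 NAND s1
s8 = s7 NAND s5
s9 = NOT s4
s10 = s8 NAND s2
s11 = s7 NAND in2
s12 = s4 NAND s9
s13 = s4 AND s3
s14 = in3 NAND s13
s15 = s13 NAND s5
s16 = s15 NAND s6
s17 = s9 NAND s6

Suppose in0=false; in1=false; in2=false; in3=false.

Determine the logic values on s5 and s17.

s5 = true; s17 = true

s1 = in0 NAND in3 = false NAND false = true
s2 = in1 OR s1 = false OR true = true
s3 = in2 NAND s2 = false NAND true = true
s4 = s3 NAND in3 = true NAND false = true
s5 = s4 OR s2 = true OR true = true
s6 = s4 NAND s5 = true NAND true = false
s9 = NOT s4 = NOT true = false
s17 = s9 NAND s6 = false NAND false = true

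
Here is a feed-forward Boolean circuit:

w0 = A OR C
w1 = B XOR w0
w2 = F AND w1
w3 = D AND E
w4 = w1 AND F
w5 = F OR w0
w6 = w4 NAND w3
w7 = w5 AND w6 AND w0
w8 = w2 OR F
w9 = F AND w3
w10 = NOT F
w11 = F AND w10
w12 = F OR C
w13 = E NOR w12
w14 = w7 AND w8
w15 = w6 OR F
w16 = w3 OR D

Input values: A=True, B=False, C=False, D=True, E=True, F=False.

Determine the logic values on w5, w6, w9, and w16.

w5 = True, w6 = True, w9 = False, w16 = True

w0 = A OR C = True OR False = True
w1 = B XOR w0 = False XOR True = True
w3 = D AND E = True AND True = True
w4 = w1 AND F = True AND False = False
w5 = F OR w0 = False OR True = True
w6 = w4 NAND w3 = False NAND True = True
w9 = F AND w3 = False AND True = False
w16 = w3 OR D = True OR True = True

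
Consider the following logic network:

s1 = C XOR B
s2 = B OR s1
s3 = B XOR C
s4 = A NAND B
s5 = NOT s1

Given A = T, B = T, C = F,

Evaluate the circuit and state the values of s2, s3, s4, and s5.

s1 = C XOR B = F XOR T = T
s2 = B OR s1 = T OR T = T
s3 = B XOR C = T XOR F = T
s4 = A NAND B = T NAND T = F
s5 = NOT s1 = NOT T = F

s2 = T; s3 = T; s4 = F; s5 = F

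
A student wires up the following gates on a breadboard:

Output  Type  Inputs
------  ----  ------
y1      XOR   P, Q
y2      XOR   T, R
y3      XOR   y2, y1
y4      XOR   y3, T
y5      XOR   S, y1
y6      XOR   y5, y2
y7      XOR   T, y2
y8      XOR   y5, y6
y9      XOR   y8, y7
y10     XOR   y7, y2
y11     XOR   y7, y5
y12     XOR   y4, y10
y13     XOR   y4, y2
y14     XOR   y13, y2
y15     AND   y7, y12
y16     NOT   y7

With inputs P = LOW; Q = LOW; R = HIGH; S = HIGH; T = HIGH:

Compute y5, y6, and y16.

y1 = P XOR Q = LOW XOR LOW = LOW
y2 = T XOR R = HIGH XOR HIGH = LOW
y5 = S XOR y1 = HIGH XOR LOW = HIGH
y6 = y5 XOR y2 = HIGH XOR LOW = HIGH
y7 = T XOR y2 = HIGH XOR LOW = HIGH
y16 = NOT y7 = NOT HIGH = LOW

y5 = HIGH, y6 = HIGH, y16 = LOW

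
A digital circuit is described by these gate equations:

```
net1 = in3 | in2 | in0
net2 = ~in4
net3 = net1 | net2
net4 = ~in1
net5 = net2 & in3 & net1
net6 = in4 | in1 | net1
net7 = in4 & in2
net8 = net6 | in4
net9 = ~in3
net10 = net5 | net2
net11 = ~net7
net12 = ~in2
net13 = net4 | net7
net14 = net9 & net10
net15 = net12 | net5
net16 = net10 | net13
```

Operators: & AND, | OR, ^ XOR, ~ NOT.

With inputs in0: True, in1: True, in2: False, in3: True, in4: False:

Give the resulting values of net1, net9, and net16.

net1 = True, net9 = False, net16 = True

net1 = in3 OR in2 OR in0 = True OR False OR True = True
net2 = NOT in4 = NOT False = True
net4 = NOT in1 = NOT True = False
net5 = net2 AND in3 AND net1 = True AND True AND True = True
net7 = in4 AND in2 = False AND False = False
net9 = NOT in3 = NOT True = False
net10 = net5 OR net2 = True OR True = True
net13 = net4 OR net7 = False OR False = False
net16 = net10 OR net13 = True OR False = True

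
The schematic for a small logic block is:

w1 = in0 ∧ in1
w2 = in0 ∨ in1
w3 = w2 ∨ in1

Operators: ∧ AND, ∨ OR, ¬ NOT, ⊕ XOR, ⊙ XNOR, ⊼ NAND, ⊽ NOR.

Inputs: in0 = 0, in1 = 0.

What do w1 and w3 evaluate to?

w1 = 0, w3 = 0

w1 = in0 AND in1 = 0 AND 0 = 0
w2 = in0 OR in1 = 0 OR 0 = 0
w3 = w2 OR in1 = 0 OR 0 = 0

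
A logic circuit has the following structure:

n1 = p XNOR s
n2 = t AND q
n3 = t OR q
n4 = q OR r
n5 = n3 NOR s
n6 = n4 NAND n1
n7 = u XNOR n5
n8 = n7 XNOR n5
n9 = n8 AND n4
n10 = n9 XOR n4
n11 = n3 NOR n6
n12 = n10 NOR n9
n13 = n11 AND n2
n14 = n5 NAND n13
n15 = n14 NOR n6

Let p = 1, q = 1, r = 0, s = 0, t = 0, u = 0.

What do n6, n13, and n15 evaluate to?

n1 = p XNOR s = 1 XNOR 0 = 0
n2 = t AND q = 0 AND 1 = 0
n3 = t OR q = 0 OR 1 = 1
n4 = q OR r = 1 OR 0 = 1
n5 = n3 NOR s = 1 NOR 0 = 0
n6 = n4 NAND n1 = 1 NAND 0 = 1
n11 = n3 NOR n6 = 1 NOR 1 = 0
n13 = n11 AND n2 = 0 AND 0 = 0
n14 = n5 NAND n13 = 0 NAND 0 = 1
n15 = n14 NOR n6 = 1 NOR 1 = 0

n6 = 1, n13 = 0, n15 = 0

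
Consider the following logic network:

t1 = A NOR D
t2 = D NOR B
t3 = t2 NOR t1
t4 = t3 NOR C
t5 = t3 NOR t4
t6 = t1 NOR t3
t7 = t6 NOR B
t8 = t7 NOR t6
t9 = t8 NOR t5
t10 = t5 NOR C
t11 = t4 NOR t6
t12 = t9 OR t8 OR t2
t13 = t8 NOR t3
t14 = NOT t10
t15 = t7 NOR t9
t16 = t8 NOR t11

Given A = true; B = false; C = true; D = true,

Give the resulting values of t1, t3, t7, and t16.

t1 = A NOR D = true NOR true = false
t2 = D NOR B = true NOR false = false
t3 = t2 NOR t1 = false NOR false = true
t4 = t3 NOR C = true NOR true = false
t6 = t1 NOR t3 = false NOR true = false
t7 = t6 NOR B = false NOR false = true
t8 = t7 NOR t6 = true NOR false = false
t11 = t4 NOR t6 = false NOR false = true
t16 = t8 NOR t11 = false NOR true = false

t1 = false, t3 = true, t7 = true, t16 = false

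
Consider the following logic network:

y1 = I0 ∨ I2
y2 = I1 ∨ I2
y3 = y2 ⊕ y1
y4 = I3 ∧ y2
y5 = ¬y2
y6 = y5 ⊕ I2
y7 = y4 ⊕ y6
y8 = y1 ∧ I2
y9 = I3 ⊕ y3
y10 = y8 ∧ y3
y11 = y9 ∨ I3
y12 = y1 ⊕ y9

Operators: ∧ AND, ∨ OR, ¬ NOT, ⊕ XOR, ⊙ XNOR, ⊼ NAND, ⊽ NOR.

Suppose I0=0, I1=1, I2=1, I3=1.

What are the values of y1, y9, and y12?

y1 = I0 OR I2 = 0 OR 1 = 1
y2 = I1 OR I2 = 1 OR 1 = 1
y3 = y2 XOR y1 = 1 XOR 1 = 0
y9 = I3 XOR y3 = 1 XOR 0 = 1
y12 = y1 XOR y9 = 1 XOR 1 = 0

y1 = 1, y9 = 1, y12 = 0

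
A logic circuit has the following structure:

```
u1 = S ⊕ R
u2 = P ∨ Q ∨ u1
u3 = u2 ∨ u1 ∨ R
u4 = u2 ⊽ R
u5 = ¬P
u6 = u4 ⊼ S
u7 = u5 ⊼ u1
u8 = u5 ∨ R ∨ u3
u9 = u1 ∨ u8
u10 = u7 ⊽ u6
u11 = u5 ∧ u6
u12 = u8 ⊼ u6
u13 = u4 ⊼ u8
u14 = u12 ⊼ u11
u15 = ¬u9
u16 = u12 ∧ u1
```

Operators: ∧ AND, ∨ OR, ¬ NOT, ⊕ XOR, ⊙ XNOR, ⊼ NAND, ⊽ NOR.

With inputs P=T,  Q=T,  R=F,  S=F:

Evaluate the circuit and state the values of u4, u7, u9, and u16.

u4 = F, u7 = T, u9 = T, u16 = F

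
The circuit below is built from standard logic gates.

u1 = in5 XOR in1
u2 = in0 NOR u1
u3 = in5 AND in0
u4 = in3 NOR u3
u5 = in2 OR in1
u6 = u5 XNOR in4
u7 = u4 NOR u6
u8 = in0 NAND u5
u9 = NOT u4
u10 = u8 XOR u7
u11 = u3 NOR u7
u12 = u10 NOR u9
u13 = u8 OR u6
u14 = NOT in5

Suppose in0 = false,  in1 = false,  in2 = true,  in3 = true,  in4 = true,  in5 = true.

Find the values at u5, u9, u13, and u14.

u3 = in5 AND in0 = true AND false = false
u4 = in3 NOR u3 = true NOR false = false
u5 = in2 OR in1 = true OR false = true
u6 = u5 XNOR in4 = true XNOR true = true
u8 = in0 NAND u5 = false NAND true = true
u9 = NOT u4 = NOT false = true
u13 = u8 OR u6 = true OR true = true
u14 = NOT in5 = NOT true = false

u5 = true, u9 = true, u13 = true, u14 = false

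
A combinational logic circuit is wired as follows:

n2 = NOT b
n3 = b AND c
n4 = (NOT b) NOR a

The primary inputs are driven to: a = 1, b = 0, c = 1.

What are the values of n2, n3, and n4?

n2 = 1, n3 = 0, n4 = 0

n2 = NOT 0 = 1
n3 = 0 AND 1 = 0
n4 = (NOT 0) NOR 1 = 0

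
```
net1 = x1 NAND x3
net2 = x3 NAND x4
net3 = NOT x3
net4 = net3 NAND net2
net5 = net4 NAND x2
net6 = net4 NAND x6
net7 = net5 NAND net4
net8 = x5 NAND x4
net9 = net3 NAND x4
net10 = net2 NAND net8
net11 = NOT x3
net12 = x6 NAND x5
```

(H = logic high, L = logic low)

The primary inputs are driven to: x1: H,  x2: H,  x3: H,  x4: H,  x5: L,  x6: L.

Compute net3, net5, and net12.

net3 = L  net5 = L  net12 = H

net2 = x3 NAND x4 = H NAND H = L
net3 = NOT x3 = NOT H = L
net4 = net3 NAND net2 = L NAND L = H
net5 = net4 NAND x2 = H NAND H = L
net12 = x6 NAND x5 = L NAND L = H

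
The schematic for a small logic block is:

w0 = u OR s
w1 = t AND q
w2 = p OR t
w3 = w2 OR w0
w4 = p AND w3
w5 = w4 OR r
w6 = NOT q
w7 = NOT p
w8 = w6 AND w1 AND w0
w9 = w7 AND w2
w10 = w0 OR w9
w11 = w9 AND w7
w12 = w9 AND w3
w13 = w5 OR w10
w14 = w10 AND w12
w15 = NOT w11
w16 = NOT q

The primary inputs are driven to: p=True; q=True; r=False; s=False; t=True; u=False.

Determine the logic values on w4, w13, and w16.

w4 = True, w13 = True, w16 = False

w0 = u OR s = False OR False = False
w2 = p OR t = True OR True = True
w3 = w2 OR w0 = True OR False = True
w4 = p AND w3 = True AND True = True
w5 = w4 OR r = True OR False = True
w7 = NOT p = NOT True = False
w9 = w7 AND w2 = False AND True = False
w10 = w0 OR w9 = False OR False = False
w13 = w5 OR w10 = True OR False = True
w16 = NOT q = NOT True = False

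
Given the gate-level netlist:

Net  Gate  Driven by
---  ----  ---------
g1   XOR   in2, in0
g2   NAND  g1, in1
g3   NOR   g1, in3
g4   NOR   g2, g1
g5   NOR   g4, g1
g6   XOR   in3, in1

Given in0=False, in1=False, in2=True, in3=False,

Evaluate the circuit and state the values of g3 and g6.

g3 = False  g6 = False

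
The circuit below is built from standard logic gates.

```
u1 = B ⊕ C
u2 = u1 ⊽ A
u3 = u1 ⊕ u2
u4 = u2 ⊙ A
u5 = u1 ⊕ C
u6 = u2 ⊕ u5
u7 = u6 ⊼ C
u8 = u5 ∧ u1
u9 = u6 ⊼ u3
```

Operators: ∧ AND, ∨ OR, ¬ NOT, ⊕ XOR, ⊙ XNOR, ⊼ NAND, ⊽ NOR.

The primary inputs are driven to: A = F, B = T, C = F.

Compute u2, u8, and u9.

u1 = B XOR C = T XOR F = T
u2 = u1 NOR A = T NOR F = F
u3 = u1 XOR u2 = T XOR F = T
u5 = u1 XOR C = T XOR F = T
u6 = u2 XOR u5 = F XOR T = T
u8 = u5 AND u1 = T AND T = T
u9 = u6 NAND u3 = T NAND T = F

u2 = F, u8 = T, u9 = F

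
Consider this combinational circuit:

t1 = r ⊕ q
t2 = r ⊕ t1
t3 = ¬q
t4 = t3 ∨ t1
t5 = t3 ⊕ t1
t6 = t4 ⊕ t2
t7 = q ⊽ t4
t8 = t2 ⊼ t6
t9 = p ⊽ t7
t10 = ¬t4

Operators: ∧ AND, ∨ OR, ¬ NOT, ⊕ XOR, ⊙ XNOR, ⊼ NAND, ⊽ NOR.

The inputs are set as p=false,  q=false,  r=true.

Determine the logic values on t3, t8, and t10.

t1 = r XOR q = true XOR false = true
t2 = r XOR t1 = true XOR true = false
t3 = NOT q = NOT false = true
t4 = t3 OR t1 = true OR true = true
t6 = t4 XOR t2 = true XOR false = true
t8 = t2 NAND t6 = false NAND true = true
t10 = NOT t4 = NOT true = false

t3 = true, t8 = true, t10 = false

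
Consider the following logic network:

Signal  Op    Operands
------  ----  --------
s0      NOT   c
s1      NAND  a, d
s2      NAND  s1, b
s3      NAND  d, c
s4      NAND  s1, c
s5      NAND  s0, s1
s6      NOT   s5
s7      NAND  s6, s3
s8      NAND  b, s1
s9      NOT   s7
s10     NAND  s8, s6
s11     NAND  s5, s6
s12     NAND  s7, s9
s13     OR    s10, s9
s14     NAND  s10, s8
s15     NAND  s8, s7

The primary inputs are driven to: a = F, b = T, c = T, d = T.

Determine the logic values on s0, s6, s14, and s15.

s0 = F; s6 = F; s14 = T; s15 = T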